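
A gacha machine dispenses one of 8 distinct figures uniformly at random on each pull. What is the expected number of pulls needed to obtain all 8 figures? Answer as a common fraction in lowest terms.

761/35

After i distinct types are collected, each trial gives a new one with probability (8−i)/8, so the expected wait for the next new type is 8/(8−i).
E = 8/8 + 8/7 + 8/6 + 8/5 + 8/4 + 8/3 + 8/2 + 8/1 = 761/35.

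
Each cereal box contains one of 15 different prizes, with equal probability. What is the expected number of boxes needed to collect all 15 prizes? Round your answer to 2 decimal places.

After i distinct types are collected, each trial gives a new one with probability (15−i)/15, so the expected wait for the next new type is 15/(15−i).
E = 15/15 + 15/14 + 15/13 + 15/12 + 15/11 + 15/10 + 15/9 + 15/8 + 15/7 + 15/6 + 15/5 + 15/4 + 15/3 + 15/2 + 15/1 = 1195757/24024 ≈ 49.77.

49.77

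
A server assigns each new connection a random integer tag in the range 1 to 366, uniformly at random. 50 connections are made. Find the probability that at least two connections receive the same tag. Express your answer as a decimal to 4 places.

It's easier to compute the probability that all 50 are distinct.
P(all distinct) = 366/366 · 365/366 · ··· · 317/366 ≈ 0.0299.
So the probability of at least one match is 1 − 0.0299 = 0.9701.

0.9701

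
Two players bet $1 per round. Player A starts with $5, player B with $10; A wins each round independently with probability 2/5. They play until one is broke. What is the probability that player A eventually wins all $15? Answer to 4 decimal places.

0.0151

Let r = q/p = (3/5)/(2/5) = 3/2. The recurrence P(i) = p·P(i+1) + q·P(i−1) with P(0)=0, P(15)=1 gives P(i) = (1 − r^i)/(1 − r^15).
P(5) = (1 − (3/2)^5) / (1 − (3/2)^15) = 1024/67849 ≈ 0.0151.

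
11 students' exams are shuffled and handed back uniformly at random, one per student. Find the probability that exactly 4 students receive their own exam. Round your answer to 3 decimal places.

0.015

Choose which 4 of the 11 are fixed: C(11,4) = 330 ways.
The remaining 7 must have no fixed point: D(7) = 1854.
P = 330·1854/39916800 = 103/6720 ≈ 0.015.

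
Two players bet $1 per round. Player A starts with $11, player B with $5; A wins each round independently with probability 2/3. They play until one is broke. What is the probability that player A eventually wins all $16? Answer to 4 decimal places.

0.9995

Let r = q/p = (1/3)/(2/3) = 1/2. The recurrence P(i) = p·P(i+1) + q·P(i−1) with P(0)=0, P(16)=1 gives P(i) = (1 − r^i)/(1 − r^16).
P(11) = (1 − (1/2)^11) / (1 − (1/2)^16) = 65504/65535 ≈ 0.9995.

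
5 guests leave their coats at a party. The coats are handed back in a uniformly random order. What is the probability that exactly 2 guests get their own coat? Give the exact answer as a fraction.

1/6

Choose which 2 of the 5 are fixed: C(5,2) = 10 ways.
The remaining 3 must have no fixed point: D(3) = 2.
P = 10·2/120 = 1/6.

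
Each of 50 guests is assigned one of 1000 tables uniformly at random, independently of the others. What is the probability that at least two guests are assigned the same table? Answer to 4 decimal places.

It's easier to compute the probability that all 50 are distinct.
P(all distinct) = 1000/1000 · 999/1000 · ··· · 951/1000 ≈ 0.2877.
So the probability of at least one match is 1 − 0.2877 = 0.7123.

0.7123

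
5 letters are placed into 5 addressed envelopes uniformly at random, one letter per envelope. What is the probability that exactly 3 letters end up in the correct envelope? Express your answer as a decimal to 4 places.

Choose which 3 of the 5 are fixed: C(5,3) = 10 ways.
The remaining 2 must have no fixed point: D(2) = 1.
P = 10·1/120 = 1/12 ≈ 0.0833.

0.0833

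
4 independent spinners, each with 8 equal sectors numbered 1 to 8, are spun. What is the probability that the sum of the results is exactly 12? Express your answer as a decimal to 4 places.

0.0393

There are 8^4 = 4096 equally likely outcomes.
The number of ordered 4-tuples from {1,…,8} summing to 12 is 161.
P(sum = 12) = 161/4096 ≈ 0.0393.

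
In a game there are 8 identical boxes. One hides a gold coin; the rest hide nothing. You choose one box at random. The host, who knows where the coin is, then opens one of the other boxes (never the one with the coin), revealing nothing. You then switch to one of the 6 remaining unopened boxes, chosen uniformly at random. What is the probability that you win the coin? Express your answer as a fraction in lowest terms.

Your original box holds the coin with probability 1/8, so the other 7 collectively hold it with probability 7/8.
The host can always find an empty box to open, so this doesn't change that 7/8; it is now spread over the 6 remaining unopened boxes.
P(win by switching) = (7/8) · (1/6) = 7/48.

7/48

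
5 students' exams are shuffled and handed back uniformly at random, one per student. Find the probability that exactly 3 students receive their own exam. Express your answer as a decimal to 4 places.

0.0833

Choose which 3 of the 5 are fixed: C(5,3) = 10 ways.
The remaining 2 must have no fixed point: D(2) = 1.
P = 10·1/120 = 1/12 ≈ 0.0833.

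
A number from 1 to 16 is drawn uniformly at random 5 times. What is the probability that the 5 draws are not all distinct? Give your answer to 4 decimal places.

0.5001

P(all 5 different) = 16/16 · 15/16 · ··· · 12/16 ≈ 0.4999.
P(at least two equal) = 1 − 0.4999 = 0.5001.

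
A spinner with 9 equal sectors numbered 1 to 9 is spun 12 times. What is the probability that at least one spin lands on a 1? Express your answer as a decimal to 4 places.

P(no spin lands on a 1) = (8/9)^12 ≈ 0.2433.
P(at least one) = 1 − 0.2433 = 0.7567.

0.7567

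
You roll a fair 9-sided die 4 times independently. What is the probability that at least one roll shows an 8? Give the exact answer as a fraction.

P(no roll shows an 8) = (8/9)^4 = 4096/6561.
P(at least one) = 1 − 4096/6561 = 2465/6561.

2465/6561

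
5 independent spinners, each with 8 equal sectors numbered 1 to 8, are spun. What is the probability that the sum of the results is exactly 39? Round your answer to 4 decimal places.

0.0002

There are 8^5 = 32768 equally likely outcomes.
The number of ordered 5-tuples from {1,…,8} summing to 39 is 5.
P(sum = 39) = 5/32768 ≈ 0.0002.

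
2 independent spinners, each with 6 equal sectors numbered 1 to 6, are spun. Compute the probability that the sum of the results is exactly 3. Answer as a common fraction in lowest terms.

1/18

There are 6^2 = 36 equally likely outcomes.
The number of ordered 2-tuples from {1,…,6} summing to 3 is 2.
P(sum = 3) = 2/36 = 1/18.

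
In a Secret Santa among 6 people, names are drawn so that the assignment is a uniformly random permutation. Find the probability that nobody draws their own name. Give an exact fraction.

This is the derangement probability: permutations of 6 with no fixed point.
D(6) = 6! · (1 − 1/1! + 1/2! − ··· + (−1)^6/6!) = 265.
P = 265/720 = 53/144.

53/144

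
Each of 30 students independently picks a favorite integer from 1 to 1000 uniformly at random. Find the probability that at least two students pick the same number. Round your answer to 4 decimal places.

0.3555

It's easier to compute the probability that all 30 are distinct.
P(all distinct) = 1000/1000 · 999/1000 · ··· · 971/1000 ≈ 0.6445.
So the probability of at least one match is 1 − 0.6445 = 0.3555.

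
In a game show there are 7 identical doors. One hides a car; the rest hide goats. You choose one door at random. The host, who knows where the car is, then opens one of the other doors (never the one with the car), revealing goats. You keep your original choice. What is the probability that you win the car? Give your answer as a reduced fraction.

The host can always open an empty door regardless of your choice, so this gives no information about your original door.
P(win by staying) = 1/7.

1/7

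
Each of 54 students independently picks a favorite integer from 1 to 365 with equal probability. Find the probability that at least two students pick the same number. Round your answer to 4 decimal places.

0.9839

It's easier to compute the probability that all 54 are distinct.
P(all distinct) = 365/365 · 364/365 · ··· · 312/365 ≈ 0.0161.
So the probability of at least one match is 1 − 0.0161 = 0.9839.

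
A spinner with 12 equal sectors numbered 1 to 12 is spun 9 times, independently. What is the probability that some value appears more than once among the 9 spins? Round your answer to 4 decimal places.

P(all 9 different) = 12/12 · 11/12 · ··· · 4/12 ≈ 0.0155.
P(at least two equal) = 1 − 0.0155 = 0.9845.

0.9845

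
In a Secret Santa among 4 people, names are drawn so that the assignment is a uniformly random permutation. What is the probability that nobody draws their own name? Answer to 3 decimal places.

0.375

This is the derangement probability: permutations of 4 with no fixed point.
D(4) = 4! · (1 − 1/1! + 1/2! − ··· + (−1)^4/4!) = 9.
P = 9/24 = 3/8 ≈ 0.375.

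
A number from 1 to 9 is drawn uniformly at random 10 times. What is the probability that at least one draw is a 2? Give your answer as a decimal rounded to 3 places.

0.692

P(no draw is a 2) = (8/9)^10 ≈ 0.308.
P(at least one) = 1 − 0.308 = 0.692.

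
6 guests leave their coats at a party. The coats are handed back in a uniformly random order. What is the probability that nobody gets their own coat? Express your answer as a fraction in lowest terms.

This is the derangement probability: permutations of 6 with no fixed point.
D(6) = 6! · (1 − 1/1! + 1/2! − ··· + (−1)^6/6!) = 265.
P = 265/720 = 53/144.

53/144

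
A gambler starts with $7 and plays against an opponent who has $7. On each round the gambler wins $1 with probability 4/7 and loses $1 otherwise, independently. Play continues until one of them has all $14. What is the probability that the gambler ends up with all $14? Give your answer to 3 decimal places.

0.882

Let r = q/p = (3/7)/(4/7) = 3/4. The recurrence P(i) = p·P(i+1) + q·P(i−1) with P(0)=0, P(14)=1 gives P(i) = (1 − r^i)/(1 − r^14).
P(7) = (1 − (3/4)^7) / (1 − (3/4)^14) = 16384/18571 ≈ 0.882.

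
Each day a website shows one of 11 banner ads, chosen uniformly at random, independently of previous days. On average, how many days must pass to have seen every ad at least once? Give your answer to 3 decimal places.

After i distinct types are collected, each trial gives a new one with probability (11−i)/11, so the expected wait for the next new type is 11/(11−i).
E = 11/11 + 11/10 + 11/9 + 11/8 + 11/7 + 11/6 + 11/5 + 11/4 + 11/3 + 11/2 + 11/1 = 83711/2520 ≈ 33.219.

33.219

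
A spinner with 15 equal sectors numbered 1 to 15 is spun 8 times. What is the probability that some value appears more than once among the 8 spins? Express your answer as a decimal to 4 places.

P(all 8 different) = 15/15 · 14/15 · ··· · 8/15 ≈ 0.1012.
P(at least two equal) = 1 − 0.1012 = 0.8988.

0.8988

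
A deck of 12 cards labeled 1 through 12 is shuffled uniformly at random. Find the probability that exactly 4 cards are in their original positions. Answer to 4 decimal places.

Choose which 4 of the 12 are fixed: C(12,4) = 495 ways.
The remaining 8 must have no fixed point: D(8) = 14833.
P = 495·14833/479001600 = 2119/138240 ≈ 0.0153.

0.0153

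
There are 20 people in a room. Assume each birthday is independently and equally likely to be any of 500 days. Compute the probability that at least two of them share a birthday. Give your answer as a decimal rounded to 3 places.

0.320

It's easier to compute the probability that all 20 are distinct.
P(all distinct) = 500/500 · 499/500 · ··· · 481/500 ≈ 0.680.
So the probability of at least one match is 1 − 0.680 = 0.320.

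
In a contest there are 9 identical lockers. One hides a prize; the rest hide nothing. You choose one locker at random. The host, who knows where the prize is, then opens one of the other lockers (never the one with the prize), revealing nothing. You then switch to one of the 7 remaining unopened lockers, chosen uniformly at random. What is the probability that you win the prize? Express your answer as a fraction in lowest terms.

8/63

Your original locker holds the prize with probability 1/9, so the other 8 collectively hold it with probability 8/9.
The host can always find an empty locker to open, so this doesn't change that 8/9; it is now spread over the 7 remaining unopened lockers.
P(win by switching) = (8/9) · (1/7) = 8/63.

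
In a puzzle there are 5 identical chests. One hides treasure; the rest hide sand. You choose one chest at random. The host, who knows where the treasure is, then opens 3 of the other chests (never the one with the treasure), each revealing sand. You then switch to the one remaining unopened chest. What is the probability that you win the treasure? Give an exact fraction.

Your original chest holds the treasure with probability 1/5, so the other 4 collectively hold it with probability 4/5.
The host can always find 3 empty chests to open, so the reveals don't change that 4/5; it is now spread over the 1 remaining unopened chest.
P(win by switching) = (4/5) · (1/1) = 4/5.

4/5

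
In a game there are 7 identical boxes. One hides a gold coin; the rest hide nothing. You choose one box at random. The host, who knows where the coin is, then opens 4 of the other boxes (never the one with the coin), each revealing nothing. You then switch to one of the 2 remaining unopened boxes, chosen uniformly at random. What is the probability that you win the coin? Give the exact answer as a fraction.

3/7

Your original box holds the coin with probability 1/7, so the other 6 collectively hold it with probability 6/7.
The host can always find 4 empty boxes to open, so the reveals don't change that 6/7; it is now spread over the 2 remaining unopened boxes.
P(win by switching) = (6/7) · (1/2) = 3/7.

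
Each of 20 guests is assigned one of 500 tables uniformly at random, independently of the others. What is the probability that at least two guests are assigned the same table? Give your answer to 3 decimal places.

0.320

It's easier to compute the probability that all 20 are distinct.
P(all distinct) = 500/500 · 499/500 · ··· · 481/500 ≈ 0.680.
So the probability of at least one match is 1 − 0.680 = 0.320.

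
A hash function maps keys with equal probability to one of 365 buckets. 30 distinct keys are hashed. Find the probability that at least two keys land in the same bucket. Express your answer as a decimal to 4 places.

It's easier to compute the probability that all 30 are distinct.
P(all distinct) = 365/365 · 364/365 · ··· · 336/365 ≈ 0.2937.
So the probability of at least one match is 1 − 0.2937 = 0.7063.

0.7063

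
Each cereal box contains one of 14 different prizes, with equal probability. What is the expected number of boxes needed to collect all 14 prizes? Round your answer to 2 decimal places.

45.52

After i distinct types are collected, each trial gives a new one with probability (14−i)/14, so the expected wait for the next new type is 14/(14−i).
E = 14/14 + 14/13 + 14/12 + 14/11 + 14/10 + 14/9 + 14/8 + 14/7 + 14/6 + 14/5 + 14/4 + 14/3 + 14/2 + 14/1 = 1171733/25740 ≈ 45.52.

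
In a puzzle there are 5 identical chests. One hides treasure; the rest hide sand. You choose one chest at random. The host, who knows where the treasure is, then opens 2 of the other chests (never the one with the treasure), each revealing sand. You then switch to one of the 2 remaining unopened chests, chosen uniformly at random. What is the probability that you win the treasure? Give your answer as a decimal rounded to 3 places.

0.400

Your original chest holds the treasure with probability 1/5, so the other 4 collectively hold it with probability 4/5.
The host can always find 2 empty chests to open, so the reveals don't change that 4/5; it is now spread over the 2 remaining unopened chests.
P(win by switching) = (4/5) · (1/2) = 2/5 ≈ 0.400.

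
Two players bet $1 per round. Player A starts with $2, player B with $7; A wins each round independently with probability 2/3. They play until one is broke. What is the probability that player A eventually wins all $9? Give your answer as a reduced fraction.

Let r = q/p = (1/3)/(2/3) = 1/2. The recurrence P(i) = p·P(i+1) + q·P(i−1) with P(0)=0, P(9)=1 gives P(i) = (1 − r^i)/(1 − r^9).
P(2) = (1 − (1/2)^2) / (1 − (1/2)^9) = 384/511.

384/511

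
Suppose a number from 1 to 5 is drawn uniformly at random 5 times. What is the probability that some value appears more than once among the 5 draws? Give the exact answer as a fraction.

601/625

P(all 5 different) = 5/5 · 4/5 · ··· · 1/5 = 24/625.
P(at least two equal) = 1 − 24/625 = 601/625.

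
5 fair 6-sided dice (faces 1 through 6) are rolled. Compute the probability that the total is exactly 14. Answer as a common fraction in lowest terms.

5/72

There are 6^5 = 7776 equally likely outcomes.
The number of ordered 5-tuples from {1,…,6} summing to 14 is 540.
P(sum = 14) = 540/7776 = 5/72.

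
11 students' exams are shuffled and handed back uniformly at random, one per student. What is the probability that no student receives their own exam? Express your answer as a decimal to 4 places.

0.3679

This is the derangement probability: permutations of 11 with no fixed point.
D(11) = 11! · (1 − 1/1! + 1/2! − ··· + (−1)^11/11!) = 14684570.
P = 14684570/39916800 = 1468457/3991680 ≈ 0.3679.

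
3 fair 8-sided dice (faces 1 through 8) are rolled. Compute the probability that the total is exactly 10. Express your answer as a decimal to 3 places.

There are 8^3 = 512 equally likely outcomes.
The number of ordered 3-tuples from {1,…,8} summing to 10 is 36.
P(sum = 10) = 36/512 = 9/128 ≈ 0.070.

0.070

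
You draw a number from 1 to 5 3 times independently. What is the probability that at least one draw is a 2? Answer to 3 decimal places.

0.488

P(no draw is a 2) = (4/5)^3 ≈ 0.512.
P(at least one) = 1 − 0.512 = 0.488.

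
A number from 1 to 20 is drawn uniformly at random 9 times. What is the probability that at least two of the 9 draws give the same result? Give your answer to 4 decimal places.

P(all 9 different) = 20/20 · 19/20 · ··· · 12/20 ≈ 0.1190.
P(at least two equal) = 1 − 0.1190 = 0.8810.

0.8810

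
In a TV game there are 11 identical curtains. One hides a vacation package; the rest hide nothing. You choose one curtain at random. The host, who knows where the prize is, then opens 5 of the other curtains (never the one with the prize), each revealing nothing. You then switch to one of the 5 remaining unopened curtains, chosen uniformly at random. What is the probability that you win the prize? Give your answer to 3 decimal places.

Your original curtain holds the prize with probability 1/11, so the other 10 collectively hold it with probability 10/11.
The host can always find 5 empty curtains to open, so the reveals don't change that 10/11; it is now spread over the 5 remaining unopened curtains.
P(win by switching) = (10/11) · (1/5) = 2/11 ≈ 0.182.

0.182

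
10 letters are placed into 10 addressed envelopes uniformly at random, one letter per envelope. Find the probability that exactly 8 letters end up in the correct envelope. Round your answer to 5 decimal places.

Choose which 8 of the 10 are fixed: C(10,8) = 45 ways.
The remaining 2 must have no fixed point: D(2) = 1.
P = 45·1/3628800 = 1/80640 ≈ 0.00001.

0.00001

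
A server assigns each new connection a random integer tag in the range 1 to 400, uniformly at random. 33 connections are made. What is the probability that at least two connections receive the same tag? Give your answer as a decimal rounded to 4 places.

It's easier to compute the probability that all 33 are distinct.
P(all distinct) = 400/400 · 399/400 · ··· · 368/400 ≈ 0.2574.
So the probability of at least one match is 1 − 0.2574 = 0.7426.

0.7426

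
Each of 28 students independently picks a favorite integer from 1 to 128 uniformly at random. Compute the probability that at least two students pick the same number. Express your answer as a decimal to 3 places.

0.959

It's easier to compute the probability that all 28 are distinct.
P(all distinct) = 128/128 · 127/128 · ··· · 101/128 ≈ 0.041.
So the probability of at least one match is 1 − 0.041 = 0.959.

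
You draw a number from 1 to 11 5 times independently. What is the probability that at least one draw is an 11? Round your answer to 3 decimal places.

P(no draw is an 11) = (10/11)^5 ≈ 0.621.
P(at least one) = 1 − 0.621 = 0.379.

0.379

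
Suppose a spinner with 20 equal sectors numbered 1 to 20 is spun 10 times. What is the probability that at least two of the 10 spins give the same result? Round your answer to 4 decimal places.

P(all 10 different) = 20/20 · 19/20 · ··· · 11/20 ≈ 0.0655.
P(at least two equal) = 1 − 0.0655 = 0.9345.

0.9345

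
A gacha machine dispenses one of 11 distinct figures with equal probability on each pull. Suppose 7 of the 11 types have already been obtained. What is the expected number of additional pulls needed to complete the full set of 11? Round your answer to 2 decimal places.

Starting from 7 distinct types, each trial gives a new one with probability (11−i)/11 when i types are held, so the wait for the next new type is 11/(11−i).
E = 11/4 + 11/3 + 11/2 + 11/1 = 275/12 ≈ 22.92.

22.92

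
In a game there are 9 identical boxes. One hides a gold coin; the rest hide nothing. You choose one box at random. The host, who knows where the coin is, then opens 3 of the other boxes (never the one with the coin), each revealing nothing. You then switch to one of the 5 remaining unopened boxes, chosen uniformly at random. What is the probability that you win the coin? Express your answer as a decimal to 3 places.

Your original box holds the coin with probability 1/9, so the other 8 collectively hold it with probability 8/9.
The host can always find 3 empty boxes to open, so the reveals don't change that 8/9; it is now spread over the 5 remaining unopened boxes.
P(win by switching) = (8/9) · (1/5) = 8/45 ≈ 0.178.

0.178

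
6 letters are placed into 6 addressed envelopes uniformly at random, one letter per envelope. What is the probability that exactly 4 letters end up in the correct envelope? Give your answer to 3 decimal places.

Choose which 4 of the 6 are fixed: C(6,4) = 15 ways.
The remaining 2 must have no fixed point: D(2) = 1.
P = 15·1/720 = 1/48 ≈ 0.021.

0.021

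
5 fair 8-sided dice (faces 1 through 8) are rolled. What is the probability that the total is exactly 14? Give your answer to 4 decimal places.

There are 8^5 = 32768 equally likely outcomes.
The number of ordered 5-tuples from {1,…,8} summing to 14 is 690.
P(sum = 14) = 690/32768 = 345/16384 ≈ 0.0211.

0.0211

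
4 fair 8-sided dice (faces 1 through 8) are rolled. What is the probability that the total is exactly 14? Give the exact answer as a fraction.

There are 8^4 = 4096 equally likely outcomes.
The number of ordered 4-tuples from {1,…,8} summing to 14 is 246.
P(sum = 14) = 246/4096 = 123/2048.

123/2048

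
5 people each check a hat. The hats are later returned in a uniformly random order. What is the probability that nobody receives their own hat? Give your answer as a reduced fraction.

11/30

This is the derangement probability: permutations of 5 with no fixed point.
D(5) = 5! · (1 − 1/1! + 1/2! − ··· + (−1)^5/5!) = 44.
P = 44/120 = 11/30.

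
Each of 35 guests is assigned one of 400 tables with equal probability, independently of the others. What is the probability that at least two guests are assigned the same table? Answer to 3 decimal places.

It's easier to compute the probability that all 35 are distinct.
P(all distinct) = 400/400 · 399/400 · ··· · 366/400 ≈ 0.216.
So the probability of at least one match is 1 − 0.216 = 0.784.

0.784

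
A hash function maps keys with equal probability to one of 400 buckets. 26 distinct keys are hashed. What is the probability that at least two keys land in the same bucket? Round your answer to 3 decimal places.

0.564

It's easier to compute the probability that all 26 are distinct.
P(all distinct) = 400/400 · 399/400 · ··· · 375/400 ≈ 0.436.
So the probability of at least one match is 1 − 0.436 = 0.564.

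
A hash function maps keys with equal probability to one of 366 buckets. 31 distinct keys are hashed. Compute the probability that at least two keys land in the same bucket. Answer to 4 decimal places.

0.7295

It's easier to compute the probability that all 31 are distinct.
P(all distinct) = 366/366 · 365/366 · ··· · 336/366 ≈ 0.2705.
So the probability of at least one match is 1 − 0.2705 = 0.7295.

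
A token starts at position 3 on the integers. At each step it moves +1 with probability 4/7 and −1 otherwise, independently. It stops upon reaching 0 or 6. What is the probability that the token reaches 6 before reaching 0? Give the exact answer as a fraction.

64/91

Let r = q/p = (3/7)/(4/7) = 3/4. The recurrence P(i) = p·P(i+1) + q·P(i−1) with P(0)=0, P(6)=1 gives P(i) = (1 − r^i)/(1 − r^6).
P(3) = (1 − (3/4)^3) / (1 − (3/4)^6) = 64/91.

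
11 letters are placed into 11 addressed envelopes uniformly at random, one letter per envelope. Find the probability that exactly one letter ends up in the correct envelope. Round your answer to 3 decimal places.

0.368

Choose which one is fixed: C(11,1) = 11 ways.
The remaining 10 must have no fixed point: D(10) = 1334961.
P = 11·1334961/39916800 = 16481/44800 ≈ 0.368.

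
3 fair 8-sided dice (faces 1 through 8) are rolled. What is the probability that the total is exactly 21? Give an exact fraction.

5/256

There are 8^3 = 512 equally likely outcomes.
The number of ordered 3-tuples from {1,…,8} summing to 21 is 10.
P(sum = 21) = 10/512 = 5/256.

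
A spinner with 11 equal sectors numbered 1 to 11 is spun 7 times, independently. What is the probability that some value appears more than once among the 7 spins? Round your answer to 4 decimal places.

0.9147

P(all 7 different) = 11/11 · 10/11 · ··· · 5/11 ≈ 0.0853.
P(at least two equal) = 1 − 0.0853 = 0.9147.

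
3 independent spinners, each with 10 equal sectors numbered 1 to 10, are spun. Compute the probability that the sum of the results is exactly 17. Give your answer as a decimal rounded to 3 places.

0.075

There are 10^3 = 1000 equally likely outcomes.
The number of ordered 3-tuples from {1,…,10} summing to 17 is 75.
P(sum = 17) = 75/1000 = 3/40 ≈ 0.075.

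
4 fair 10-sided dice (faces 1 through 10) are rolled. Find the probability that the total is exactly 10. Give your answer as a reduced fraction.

21/2500

There are 10^4 = 10000 equally likely outcomes.
The number of ordered 4-tuples from {1,…,10} summing to 10 is 84.
P(sum = 10) = 84/10000 = 21/2500.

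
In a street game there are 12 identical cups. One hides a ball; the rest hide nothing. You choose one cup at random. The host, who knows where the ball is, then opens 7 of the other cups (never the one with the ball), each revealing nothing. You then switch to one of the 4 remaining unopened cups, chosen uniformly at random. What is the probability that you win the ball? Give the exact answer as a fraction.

11/48

Your original cup holds the ball with probability 1/12, so the other 11 collectively hold it with probability 11/12.
The host can always find 7 empty cups to open, so the reveals don't change that 11/12; it is now spread over the 4 remaining unopened cups.
P(win by switching) = (11/12) · (1/4) = 11/48.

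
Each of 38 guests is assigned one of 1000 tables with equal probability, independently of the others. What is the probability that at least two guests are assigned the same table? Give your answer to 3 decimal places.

It's easier to compute the probability that all 38 are distinct.
P(all distinct) = 1000/1000 · 999/1000 · ··· · 963/1000 ≈ 0.491.
So the probability of at least one match is 1 − 0.491 = 0.509.

0.509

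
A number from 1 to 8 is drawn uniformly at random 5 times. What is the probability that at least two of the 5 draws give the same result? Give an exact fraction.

407/512

P(all 5 different) = 8/8 · 7/8 · ··· · 4/8 = 105/512.
P(at least two equal) = 1 − 105/512 = 407/512.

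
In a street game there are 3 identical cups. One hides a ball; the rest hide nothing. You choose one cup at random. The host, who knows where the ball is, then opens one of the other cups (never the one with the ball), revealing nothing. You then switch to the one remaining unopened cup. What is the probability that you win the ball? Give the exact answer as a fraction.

2/3

Your original cup holds the ball with probability 1/3, so the other 2 collectively hold it with probability 2/3.
The host can always find an empty cup to open, so this doesn't change that 2/3; it is now spread over the 1 remaining unopened cup.
P(win by switching) = (2/3) · (1/1) = 2/3.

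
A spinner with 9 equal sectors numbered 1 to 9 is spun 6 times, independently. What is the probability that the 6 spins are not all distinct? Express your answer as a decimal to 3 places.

0.886

P(all 6 different) = 9/9 · 8/9 · ··· · 4/9 ≈ 0.114.
P(at least two equal) = 1 − 0.114 = 0.886.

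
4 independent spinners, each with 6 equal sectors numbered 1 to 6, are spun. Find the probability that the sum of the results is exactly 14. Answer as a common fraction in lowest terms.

73/648

There are 6^4 = 1296 equally likely outcomes.
The number of ordered 4-tuples from {1,…,6} summing to 14 is 146.
P(sum = 14) = 146/1296 = 73/648.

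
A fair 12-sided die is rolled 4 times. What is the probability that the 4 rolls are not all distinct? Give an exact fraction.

41/96

P(all 4 different) = 12/12 · 11/12 · ··· · 9/12 = 55/96.
P(at least two equal) = 1 − 55/96 = 41/96.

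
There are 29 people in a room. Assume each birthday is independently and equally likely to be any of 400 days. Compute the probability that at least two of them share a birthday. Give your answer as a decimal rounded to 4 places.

0.6465

It's easier to compute the probability that all 29 are distinct.
P(all distinct) = 400/400 · 399/400 · ··· · 372/400 ≈ 0.3535.
So the probability of at least one match is 1 − 0.3535 = 0.6465.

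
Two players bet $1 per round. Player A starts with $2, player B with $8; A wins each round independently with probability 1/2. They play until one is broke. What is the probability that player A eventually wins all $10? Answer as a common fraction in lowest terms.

1/5

With a fair step, P(i) = ½P(i−1) + ½P(i+1) with P(0)=0, P(10)=1 has the linear solution P(i) = i/10.
P(2) = 2/10 = 1/5.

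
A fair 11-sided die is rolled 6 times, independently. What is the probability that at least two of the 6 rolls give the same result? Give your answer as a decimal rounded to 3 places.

P(all 6 different) = 11/11 · 10/11 · ··· · 6/11 ≈ 0.188.
P(at least two equal) = 1 − 0.188 = 0.812.

0.812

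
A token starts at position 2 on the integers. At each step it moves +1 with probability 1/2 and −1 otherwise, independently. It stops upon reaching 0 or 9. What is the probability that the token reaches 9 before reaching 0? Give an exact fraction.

With a fair step, P(i) = ½P(i−1) + ½P(i+1) with P(0)=0, P(9)=1 has the linear solution P(i) = i/9.
P(2) = 2/9.

2/9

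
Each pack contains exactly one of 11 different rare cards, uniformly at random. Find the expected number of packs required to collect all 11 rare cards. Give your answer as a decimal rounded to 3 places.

33.219

After i distinct types are collected, each trial gives a new one with probability (11−i)/11, so the expected wait for the next new type is 11/(11−i).
E = 11/11 + 11/10 + 11/9 + 11/8 + 11/7 + 11/6 + 11/5 + 11/4 + 11/3 + 11/2 + 11/1 = 83711/2520 ≈ 33.219.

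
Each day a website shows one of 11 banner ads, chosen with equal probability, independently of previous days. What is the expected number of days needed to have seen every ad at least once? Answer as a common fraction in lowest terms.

83711/2520

After i distinct types are collected, each trial gives a new one with probability (11−i)/11, so the expected wait for the next new type is 11/(11−i).
E = 11/11 + 11/10 + 11/9 + 11/8 + 11/7 + 11/6 + 11/5 + 11/4 + 11/3 + 11/2 + 11/1 = 83711/2520.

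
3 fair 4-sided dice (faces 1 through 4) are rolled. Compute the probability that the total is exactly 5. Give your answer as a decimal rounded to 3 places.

0.094

There are 4^3 = 64 equally likely outcomes.
The number of ordered 3-tuples from {1,…,4} summing to 5 is 6.
P(sum = 5) = 6/64 = 3/32 ≈ 0.094.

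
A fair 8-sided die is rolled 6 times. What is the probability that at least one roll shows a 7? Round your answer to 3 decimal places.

0.551

P(no roll shows a 7) = (7/8)^6 ≈ 0.449.
P(at least one) = 1 − 0.449 = 0.551.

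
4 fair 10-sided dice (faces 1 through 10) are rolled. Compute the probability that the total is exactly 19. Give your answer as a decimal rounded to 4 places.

There are 10^4 = 10000 equally likely outcomes.
The number of ordered 4-tuples from {1,…,10} summing to 19 is 592.
P(sum = 19) = 592/10000 = 37/625 ≈ 0.0592.

0.0592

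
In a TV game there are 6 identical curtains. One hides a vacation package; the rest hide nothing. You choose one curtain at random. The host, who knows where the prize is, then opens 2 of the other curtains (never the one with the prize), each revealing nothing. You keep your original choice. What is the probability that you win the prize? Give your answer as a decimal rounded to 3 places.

The host can always open 2 empty curtains regardless of your choice, so the reveals give no information about your original curtain.
P(win by staying) = 1/6 ≈ 0.167.

0.167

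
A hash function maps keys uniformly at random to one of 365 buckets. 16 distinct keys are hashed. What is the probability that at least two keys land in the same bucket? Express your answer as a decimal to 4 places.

It's easier to compute the probability that all 16 are distinct.
P(all distinct) = 365/365 · 364/365 · ··· · 350/365 ≈ 0.7164.
So the probability of at least one match is 1 − 0.7164 = 0.2836.

0.2836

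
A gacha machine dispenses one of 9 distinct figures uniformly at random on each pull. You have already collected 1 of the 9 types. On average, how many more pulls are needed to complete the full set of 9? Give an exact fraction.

Starting from 1 distinct type, each trial gives a new one with probability (9−i)/9 when i types are held, so the wait for the next new type is 9/(9−i).
E = 9/8 + 9/7 + 9/6 + 9/5 + 9/4 + 9/3 + 9/2 + 9/1 = 6849/280.

6849/280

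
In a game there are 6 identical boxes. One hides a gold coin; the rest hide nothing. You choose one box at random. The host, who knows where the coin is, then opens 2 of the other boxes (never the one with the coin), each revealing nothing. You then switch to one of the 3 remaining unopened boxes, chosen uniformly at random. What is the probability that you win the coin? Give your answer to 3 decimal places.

Your original box holds the coin with probability 1/6, so the other 5 collectively hold it with probability 5/6.
The host can always find 2 empty boxes to open, so the reveals don't change that 5/6; it is now spread over the 3 remaining unopened boxes.
P(win by switching) = (5/6) · (1/3) = 5/18 ≈ 0.278.

0.278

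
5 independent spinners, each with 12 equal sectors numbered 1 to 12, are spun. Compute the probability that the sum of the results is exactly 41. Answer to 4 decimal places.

There are 12^5 = 248832 equally likely outcomes.
The number of ordered 5-tuples from {1,…,12} summing to 41 is 7205.
P(sum = 41) = 7205/248832 ≈ 0.0290.

0.0290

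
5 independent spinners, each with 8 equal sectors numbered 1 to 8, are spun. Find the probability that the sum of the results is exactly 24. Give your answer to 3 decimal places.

There are 8^5 = 32768 equally likely outcomes.
The number of ordered 5-tuples from {1,…,8} summing to 24 is 2380.
P(sum = 24) = 2380/32768 = 595/8192 ≈ 0.073.

0.073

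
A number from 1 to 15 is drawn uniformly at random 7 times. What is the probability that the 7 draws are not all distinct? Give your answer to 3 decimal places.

P(all 7 different) = 15/15 · 14/15 · ··· · 9/15 ≈ 0.190.
P(at least two equal) = 1 − 0.190 = 0.810.

0.810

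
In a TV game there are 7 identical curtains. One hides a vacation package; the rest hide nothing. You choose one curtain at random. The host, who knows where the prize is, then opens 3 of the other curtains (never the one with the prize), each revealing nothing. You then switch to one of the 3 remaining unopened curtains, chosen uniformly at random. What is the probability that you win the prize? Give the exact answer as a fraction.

2/7

Your original curtain holds the prize with probability 1/7, so the other 6 collectively hold it with probability 6/7.
The host can always find 3 empty curtains to open, so the reveals don't change that 6/7; it is now spread over the 3 remaining unopened curtains.
P(win by switching) = (6/7) · (1/3) = 2/7.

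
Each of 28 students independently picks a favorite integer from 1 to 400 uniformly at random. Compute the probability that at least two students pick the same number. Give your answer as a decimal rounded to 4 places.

It's easier to compute the probability that all 28 are distinct.
P(all distinct) = 400/400 · 399/400 · ··· · 373/400 ≈ 0.3801.
So the probability of at least one match is 1 − 0.3801 = 0.6199.

0.6199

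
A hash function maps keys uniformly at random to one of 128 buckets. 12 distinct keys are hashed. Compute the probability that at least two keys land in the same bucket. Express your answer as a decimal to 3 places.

It's easier to compute the probability that all 12 are distinct.
P(all distinct) = 128/128 · 127/128 · ··· · 117/128 ≈ 0.588.
So the probability of at least one match is 1 − 0.588 = 0.412.

0.412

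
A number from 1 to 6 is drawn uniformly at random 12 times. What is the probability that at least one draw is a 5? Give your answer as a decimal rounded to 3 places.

0.888

P(no draw is a 5) = (5/6)^12 ≈ 0.112.
P(at least one) = 1 − 0.112 = 0.888.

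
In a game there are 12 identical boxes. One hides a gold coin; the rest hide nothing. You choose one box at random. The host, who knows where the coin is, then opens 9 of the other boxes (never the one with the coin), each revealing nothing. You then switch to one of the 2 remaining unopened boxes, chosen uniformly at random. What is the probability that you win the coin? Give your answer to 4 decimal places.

Your original box holds the coin with probability 1/12, so the other 11 collectively hold it with probability 11/12.
The host can always find 9 empty boxes to open, so the reveals don't change that 11/12; it is now spread over the 2 remaining unopened boxes.
P(win by switching) = (11/12) · (1/2) = 11/24 ≈ 0.4583.

0.4583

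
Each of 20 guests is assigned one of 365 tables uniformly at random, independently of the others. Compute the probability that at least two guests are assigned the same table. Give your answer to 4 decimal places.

It's easier to compute the probability that all 20 are distinct.
P(all distinct) = 365/365 · 364/365 · ··· · 346/365 ≈ 0.5886.
So the probability of at least one match is 1 − 0.5886 = 0.4114.

0.4114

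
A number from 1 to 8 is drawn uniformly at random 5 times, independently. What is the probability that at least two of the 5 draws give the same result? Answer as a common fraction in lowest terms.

407/512

P(all 5 different) = 8/8 · 7/8 · ··· · 4/8 = 105/512.
P(at least two equal) = 1 − 105/512 = 407/512.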